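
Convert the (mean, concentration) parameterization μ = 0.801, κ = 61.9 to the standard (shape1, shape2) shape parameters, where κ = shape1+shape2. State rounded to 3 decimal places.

Split κ in proportion μ : (1−μ): shape1 = 0.801·61.9 = 49.582, shape2 = 61.9 − 49.582 = 12.318.

shape1 = 49.582, shape2 = 12.318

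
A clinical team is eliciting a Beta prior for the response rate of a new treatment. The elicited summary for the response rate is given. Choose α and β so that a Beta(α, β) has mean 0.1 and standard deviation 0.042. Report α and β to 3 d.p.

α = 5.002, β = 45.018

First σ² = 0.001764. Setting α = μn, β = (1−μ)n with n = α+β,
μ(1−μ)/(n+1) = 0.001764 ⇒ n+1 = 0.09/0.001764 = 51.0204 ⇒ n = 50.0204.
Hence α = 0.1×50.0204 = 5.002, β = 0.9×50.0204 = 45.018.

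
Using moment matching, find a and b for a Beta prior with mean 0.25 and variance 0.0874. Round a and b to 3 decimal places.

Let s = a+b. The Beta variance is μ(1−μ)/(s+1).
So s+1 = μ(1−μ)/σ² = (0.25×0.75)/0.0874 = 0.1875/0.0874 = 2.1453, giving s = 1.1453.
Then a = μs = 0.25×1.1453 = 0.286 and b = (1−μ)s = 0.75×1.1453 = 0.859.

a = 0.286, b = 0.859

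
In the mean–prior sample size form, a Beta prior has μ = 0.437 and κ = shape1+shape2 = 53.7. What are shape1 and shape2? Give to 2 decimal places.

shape1 = μκ = 0.437×53.7 = 23.47 and shape2 = (1−μ)κ = 0.563×53.7 = 30.23.

shape1 = 23.47, shape2 = 30.23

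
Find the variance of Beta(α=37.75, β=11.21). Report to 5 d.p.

0.00353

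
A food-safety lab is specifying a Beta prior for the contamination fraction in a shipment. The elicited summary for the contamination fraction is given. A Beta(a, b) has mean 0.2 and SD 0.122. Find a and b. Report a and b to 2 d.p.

a = 1.95, b = 7.80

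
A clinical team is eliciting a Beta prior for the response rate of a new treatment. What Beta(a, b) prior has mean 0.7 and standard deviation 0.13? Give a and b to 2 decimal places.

First σ² = 0.0169. Setting a = μn, b = (1−μ)n with n = a+b,
μ(1−μ)/(n+1) = 0.0169 ⇒ n+1 = 0.21/0.0169 = 12.4260 ⇒ n = 11.4260.
Hence a = 0.7×11.4260 = 8.00, b = 0.3×11.4260 = 3.43.

a = 8.00, b = 3.43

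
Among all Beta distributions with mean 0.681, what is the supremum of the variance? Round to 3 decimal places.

Var = μ(1−μ)/(α+β+1), which approaches μ(1−μ) as α+β → 0.
So the supremum is μ(1−μ) = 0.681×0.319 = 0.217.

0.217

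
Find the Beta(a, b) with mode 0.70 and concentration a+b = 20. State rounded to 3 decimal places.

For a,b>1 the mode is (a−1)/(a+b−2), so a = mode·(κ−2)+1 = 0.70×18+1 = 13.600.
And b = (1−mode)·(κ−2)+1 = 0.30×18+1 = 6.400.

a = 13.600, b = 6.400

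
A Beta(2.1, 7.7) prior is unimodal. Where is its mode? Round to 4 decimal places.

0.1410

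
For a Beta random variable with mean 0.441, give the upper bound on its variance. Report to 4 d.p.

0.2465

Var = μ(1−μ)/(α+β+1), which approaches μ(1−μ) as α+β → 0.
So the supremum is μ(1−μ) = 0.441×0.559 = 0.2465.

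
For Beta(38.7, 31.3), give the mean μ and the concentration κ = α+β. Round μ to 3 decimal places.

μ = 0.553, κ = 70.0

κ = α+β = 38.7+31.3 = 70.0; μ = α/κ = 38.7/70.0 = 0.553.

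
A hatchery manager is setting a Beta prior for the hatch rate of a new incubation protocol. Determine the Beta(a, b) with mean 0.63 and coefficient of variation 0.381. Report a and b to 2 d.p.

Var = (CV·μ)² = (0.381×0.63)² = 0.057614.
a+b = μ(1−μ)/Var − 1 = 0.2331/0.057614 − 1 = 3.0459.
Thus a = 0.63·3.0459 = 1.92 and b = 0.37·3.0459 = 1.13.

a = 1.92, b = 1.13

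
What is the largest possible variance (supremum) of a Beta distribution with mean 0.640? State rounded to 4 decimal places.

0.2304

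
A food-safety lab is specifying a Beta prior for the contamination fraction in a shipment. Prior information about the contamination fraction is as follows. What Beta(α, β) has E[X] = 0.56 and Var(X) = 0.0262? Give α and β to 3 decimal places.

α = 4.707, β = 3.698

Let s = α+β. The Beta variance is μ(1−μ)/(s+1).
So s+1 = μ(1−μ)/σ² = (0.56×0.44)/0.0262 = 0.2464/0.0262 = 9.4046, giving s = 8.4046.
Then α = μs = 0.56×8.4046 = 4.707 and β = (1−μ)s = 0.44×8.4046 = 3.698.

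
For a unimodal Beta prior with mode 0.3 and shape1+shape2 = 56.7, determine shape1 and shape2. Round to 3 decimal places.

shape1 = 17.410, shape2 = 39.290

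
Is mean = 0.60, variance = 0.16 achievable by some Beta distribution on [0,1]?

Yes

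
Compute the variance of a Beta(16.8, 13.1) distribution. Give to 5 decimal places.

μ = 16.8/29.9 = 0.561873; Var = μ(1−μ)/(α+β+1) = 0.2461717/30.9 = 0.00797.

0.00797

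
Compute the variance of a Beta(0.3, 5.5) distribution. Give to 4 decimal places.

0.0072

Var = αβ/[(α+β)²(α+β+1)] = (0.3×5.5)/(5.8²×6.8) = 1.65/228.752 = 0.0072.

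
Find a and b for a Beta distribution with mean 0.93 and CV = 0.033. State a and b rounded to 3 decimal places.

σ = CV·μ = 0.033×0.93 = 0.03069, so σ² = 0.000942.
s+1 = μ(1−μ)/σ² = 0.0651/0.000942 = 69.1174, so s = a+b = 68.1174.
a = μs = 63.349, b = (1−μ)s = 4.768.

a = 63.349, b = 4.768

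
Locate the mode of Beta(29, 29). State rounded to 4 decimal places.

0.5000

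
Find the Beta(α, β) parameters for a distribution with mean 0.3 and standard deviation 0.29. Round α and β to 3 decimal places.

α = 0.449, β = 1.048

σ² = 0.29² = 0.0841.
With s = α+β, Var = μ(1−μ)/(s+1), so s+1 = (0.3×0.7)/0.0841 = 2.4970 and s = 1.4970.
α = μs = 0.449, β = (1−μ)s = 1.048.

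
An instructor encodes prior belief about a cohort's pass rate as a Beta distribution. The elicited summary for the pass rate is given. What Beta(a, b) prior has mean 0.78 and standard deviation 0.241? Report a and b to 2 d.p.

Variance = 0.241² = 0.058081. The moment-matching identity a+b = μ(1−μ)/Var − 1 gives
a+b = 0.1716/0.058081 − 1 = 1.9545, so a = μ·1.9545 = 1.52 and b = (1−μ)·1.9545 = 0.43.

a = 1.52, b = 0.43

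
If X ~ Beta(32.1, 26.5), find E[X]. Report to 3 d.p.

0.548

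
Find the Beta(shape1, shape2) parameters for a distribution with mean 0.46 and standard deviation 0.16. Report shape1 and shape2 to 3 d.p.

Variance = 0.16² = 0.0256. The moment-matching identity shape1+shape2 = μ(1−μ)/Var − 1 gives
shape1+shape2 = 0.2484/0.0256 − 1 = 8.7031, so shape1 = μ·8.7031 = 4.003 and shape2 = (1−μ)·8.7031 = 4.700.

shape1 = 4.003, shape2 = 4.700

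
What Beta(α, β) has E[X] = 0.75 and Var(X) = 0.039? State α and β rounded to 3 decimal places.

α = 2.856, β = 0.952

Write ν = α+β; then α = μν and Var = μ(1−μ)/(ν+1).
ν = μ(1−μ)/Var − 1 = 0.1875/0.039 − 1 = 3.8077.
α = 0.75·3.8077 = 2.856, β = 0.25·3.8077 = 0.952.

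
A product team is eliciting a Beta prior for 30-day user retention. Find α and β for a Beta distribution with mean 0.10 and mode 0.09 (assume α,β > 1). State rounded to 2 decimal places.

α = 8.20, β = 73.80

With s = α+β: μ = α/s and mode = (α−1)/(s−2). Eliminating α = μs,
μs − 1 = m(s−2) ⇒ s(μ−m) = 1−2m ⇒ s = 0.82/0.01 = 82.0000.
So α = μs = 8.20, β = (1−μ)s = 73.80.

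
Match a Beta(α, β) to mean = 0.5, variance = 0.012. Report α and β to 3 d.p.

α = 9.917, β = 9.917

By moment matching, α+β = μ(1−μ)/σ² − 1 = (0.5·0.5)/0.012 − 1 = 20.8333 − 1 = 19.8333.
Since α/(α+β) = μ, α = 0.5·19.8333 = 9.917 and β = 0.5·19.8333 = 9.917.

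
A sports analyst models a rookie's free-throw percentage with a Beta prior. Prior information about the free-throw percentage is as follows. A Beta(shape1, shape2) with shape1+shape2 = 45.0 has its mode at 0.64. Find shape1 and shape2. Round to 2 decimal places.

Since the density peak of Beta(shape1,shape2) is at (shape1−1)/(shape1+shape2−2),
shape1 = 1 + 0.64(45.0−2) = 28.52 and shape2 = 45.0 − 28.52 = 16.48.

shape1 = 28.52, shape2 = 16.48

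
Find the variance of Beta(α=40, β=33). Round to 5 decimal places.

μ = 40/73 = 0.547945; Var = μ(1−μ)/(α+β+1) = 0.2477013/74 = 0.00335.

0.00335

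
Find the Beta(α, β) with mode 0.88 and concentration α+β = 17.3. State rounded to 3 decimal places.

α = 14.464, β = 2.836

Since the density peak of Beta(α,β) is at (α−1)/(α+β−2),
α = 1 + 0.88(17.3−2) = 14.464 and β = 17.3 − 14.464 = 2.836.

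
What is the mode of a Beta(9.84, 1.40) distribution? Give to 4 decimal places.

With α,β > 1, mode = (α−1)/(α+β−2) = 8.84/9.24 = 0.9567.

0.9567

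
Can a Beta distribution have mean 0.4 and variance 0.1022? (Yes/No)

Yes

The Beta variance bound is σ² < μ(1−μ).
Here μ(1−μ) = 0.4×0.6 = 0.24, and 0.1022 < 0.24.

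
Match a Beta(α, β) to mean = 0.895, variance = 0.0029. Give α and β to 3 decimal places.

α = 28.108, β = 3.298

Let s = α+β. The Beta variance is μ(1−μ)/(s+1).
So s+1 = μ(1−μ)/σ² = (0.895×0.105)/0.0029 = 0.093975/0.0029 = 32.4052, giving s = 31.4052.
Then α = μs = 0.895×31.4052 = 28.108 and β = (1−μ)s = 0.105×31.4052 = 3.298.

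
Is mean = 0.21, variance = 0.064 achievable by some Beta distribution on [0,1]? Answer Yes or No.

For any Beta, Var(X) < E[X]·(1−E[X]).
Here μ(1−μ) = 0.21×0.79 = 0.1659, and 0.064 < 0.1659.

Yes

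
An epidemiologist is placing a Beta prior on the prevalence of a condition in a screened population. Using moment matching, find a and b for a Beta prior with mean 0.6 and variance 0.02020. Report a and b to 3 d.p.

a = 6.529, b = 4.352

Write ν = a+b; then a = μν and Var = μ(1−μ)/(ν+1).
ν = μ(1−μ)/Var − 1 = 0.24/0.02020 − 1 = 10.8812.
a = 0.6·10.8812 = 6.529, b = 0.4·10.8812 = 4.352.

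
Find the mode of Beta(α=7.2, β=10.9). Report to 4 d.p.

With α,β > 1, mode = (α−1)/(α+β−2) = 6.2/16.1 = 0.3851.

0.3851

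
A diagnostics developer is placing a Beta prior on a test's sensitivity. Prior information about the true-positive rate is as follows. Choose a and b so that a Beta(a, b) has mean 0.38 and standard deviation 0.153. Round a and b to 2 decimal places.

σ² = 0.153² = 0.023409.
With s = a+b, Var = μ(1−μ)/(s+1), so s+1 = (0.38×0.62)/0.023409 = 10.0645 and s = 9.0645.
a = μs = 3.44, b = (1−μ)s = 5.62.

a = 3.44, b = 5.62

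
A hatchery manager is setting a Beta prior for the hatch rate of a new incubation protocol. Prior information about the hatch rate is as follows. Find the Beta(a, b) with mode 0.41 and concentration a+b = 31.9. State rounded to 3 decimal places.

a = 13.259, b = 18.641

Since the density peak of Beta(a,b) is at (a−1)/(a+b−2),
a = 1 + 0.41(31.9−2) = 13.259 and b = 31.9 − 13.259 = 18.641.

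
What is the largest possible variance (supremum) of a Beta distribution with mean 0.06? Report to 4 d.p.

0.0564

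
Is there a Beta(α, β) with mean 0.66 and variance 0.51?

No

For any Beta, Var(X) < E[X]·(1−E[X]).
Here μ(1−μ) = 0.66×0.34 = 0.2244, and 0.51 ≥ 0.2244.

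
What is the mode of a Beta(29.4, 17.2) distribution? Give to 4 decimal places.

0.6368

The density x^(α−1)(1−x)^(β−1) is maximised at (α−1)/(α+β−2) = 28.4/44.6 = 0.6368.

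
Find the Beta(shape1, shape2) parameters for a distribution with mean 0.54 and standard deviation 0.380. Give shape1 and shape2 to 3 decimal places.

σ² = 0.380² = 0.144400.
With s = shape1+shape2, Var = μ(1−μ)/(s+1), so s+1 = (0.54×0.46)/0.144400 = 1.7202 and s = 0.7202.
shape1 = μs = 0.389, shape2 = (1−μ)s = 0.331.

shape1 = 0.389, shape2 = 0.331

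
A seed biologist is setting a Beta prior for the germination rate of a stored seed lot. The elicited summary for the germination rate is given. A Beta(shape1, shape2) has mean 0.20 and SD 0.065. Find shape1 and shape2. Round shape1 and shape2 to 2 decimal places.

σ² = 0.065² = 0.004225.
With s = shape1+shape2, Var = μ(1−μ)/(s+1), so s+1 = (0.20×0.80)/0.004225 = 37.8698 and s = 36.8698.
shape1 = μs = 7.37, shape2 = (1−μ)s = 29.50.

shape1 = 7.37, shape2 = 29.50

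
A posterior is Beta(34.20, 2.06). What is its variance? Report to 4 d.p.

α+β = 36.26 and αβ = 70.4520, so Var = αβ/[(α+β)²(α+β+1)] = 70.4520/48988.985976 = 0.0014.

0.0014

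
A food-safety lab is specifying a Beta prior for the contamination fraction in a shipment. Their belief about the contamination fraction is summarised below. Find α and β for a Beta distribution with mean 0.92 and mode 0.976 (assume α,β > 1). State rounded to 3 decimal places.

Let s = α+β. Mean gives α = μs = 0.92s; mode gives (α−1)/(s−2) = 0.976.
Substituting: 0.92s − 1 = 0.976(s−2) = 0.976s − 1.952, so -0.056s = -0.952 and s = 17.0000.
Then α = 0.92×17.0000 = 15.640 and β = s−α = 1.360.

α = 15.640, β = 1.360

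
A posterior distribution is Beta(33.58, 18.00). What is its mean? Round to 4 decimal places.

E[X] = α/(α+β) = 33.58/51.58 = 0.6510.

0.6510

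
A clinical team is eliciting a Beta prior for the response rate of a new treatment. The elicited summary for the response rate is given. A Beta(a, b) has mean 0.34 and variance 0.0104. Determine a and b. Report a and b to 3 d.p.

a = 6.996, b = 13.581

Let s = a+b. The Beta variance is μ(1−μ)/(s+1).
So s+1 = μ(1−μ)/σ² = (0.34×0.66)/0.0104 = 0.2244/0.0104 = 21.5769, giving s = 20.5769.
Then a = μs = 0.34×20.5769 = 6.996 and b = (1−μ)s = 0.66×20.5769 = 13.581.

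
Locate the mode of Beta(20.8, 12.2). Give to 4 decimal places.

0.6387

With α,β > 1, mode = (α−1)/(α+β−2) = 19.8/31.0 = 0.6387.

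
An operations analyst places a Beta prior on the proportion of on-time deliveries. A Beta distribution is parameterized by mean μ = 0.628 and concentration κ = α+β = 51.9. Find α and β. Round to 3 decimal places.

α = μκ = 0.628×51.9 = 32.593 and β = (1−μ)κ = 0.372×51.9 = 19.307.

α = 32.593, β = 19.307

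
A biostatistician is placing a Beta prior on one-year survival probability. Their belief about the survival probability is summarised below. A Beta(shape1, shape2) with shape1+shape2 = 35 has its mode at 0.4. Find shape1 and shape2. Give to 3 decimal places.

Since the density peak of Beta(shape1,shape2) is at (shape1−1)/(shape1+shape2−2),
shape1 = 1 + 0.4(35−2) = 14.200 and shape2 = 35 − 14.200 = 20.800.

shape1 = 14.200, shape2 = 20.800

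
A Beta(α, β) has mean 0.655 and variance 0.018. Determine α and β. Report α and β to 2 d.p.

By moment matching, α+β = μ(1−μ)/σ² − 1 = (0.655·0.345)/0.018 − 1 = 12.5542 − 1 = 11.5542.
Since α/(α+β) = μ, α = 0.655·11.5542 = 7.57 and β = 0.345·11.5542 = 3.99.

α = 7.57, β = 3.99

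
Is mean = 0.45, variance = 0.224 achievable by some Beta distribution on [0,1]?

For any Beta, Var(X) < E[X]·(1−E[X]).
Here μ(1−μ) = 0.45×0.55 = 0.2475, and 0.224 < 0.2475.

Yes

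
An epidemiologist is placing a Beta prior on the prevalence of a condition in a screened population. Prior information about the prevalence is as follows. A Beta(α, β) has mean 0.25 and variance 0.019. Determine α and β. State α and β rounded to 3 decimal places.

α = 2.217, β = 6.651

By moment matching, α+β = μ(1−μ)/σ² − 1 = (0.25·0.75)/0.019 − 1 = 9.8684 − 1 = 8.8684.
Since α/(α+β) = μ, α = 0.25·8.8684 = 2.217 and β = 0.75·8.8684 = 6.651.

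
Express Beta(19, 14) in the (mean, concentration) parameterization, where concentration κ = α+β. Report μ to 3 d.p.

μ = 0.576, κ = 33

κ = α+β = 19+14 = 33; μ = α/κ = 19/33 = 0.576.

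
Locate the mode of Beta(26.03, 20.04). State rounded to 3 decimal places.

With α,β > 1, mode = (α−1)/(α+β−2) = 25.03/44.07 = 0.568.

0.568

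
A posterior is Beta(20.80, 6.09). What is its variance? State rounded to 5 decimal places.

0.00628

α+β = 26.89 and αβ = 126.6720, so Var = αβ/[(α+β)²(α+β+1)] = 126.6720/20166.480869 = 0.00628.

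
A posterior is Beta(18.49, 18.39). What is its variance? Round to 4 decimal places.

0.0066

Var = αβ/[(α+β)²(α+β+1)] = (18.49×18.39)/(36.88²×37.88) = 340.0311/51521.891072 = 0.0066.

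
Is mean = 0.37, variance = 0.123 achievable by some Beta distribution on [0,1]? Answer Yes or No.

Yes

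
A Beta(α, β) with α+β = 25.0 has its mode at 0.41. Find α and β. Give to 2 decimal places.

α = 10.43, β = 14.57

Since the density peak of Beta(α,β) is at (α−1)/(α+β−2),
α = 1 + 0.41(25.0−2) = 10.43 and β = 25.0 − 10.43 = 14.57.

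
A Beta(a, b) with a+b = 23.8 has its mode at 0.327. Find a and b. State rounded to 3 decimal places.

For a,b>1 the mode is (a−1)/(a+b−2), so a = mode·(κ−2)+1 = 0.327×21.8+1 = 8.129.
And b = (1−mode)·(κ−2)+1 = 0.673×21.8+1 = 15.671.

a = 8.129, b = 15.671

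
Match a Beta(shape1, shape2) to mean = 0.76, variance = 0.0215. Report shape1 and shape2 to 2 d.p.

shape1 = 5.69, shape2 = 1.80

Let s = shape1+shape2. The Beta variance is μ(1−μ)/(s+1).
So s+1 = μ(1−μ)/σ² = (0.76×0.24)/0.0215 = 0.1824/0.0215 = 8.4837, giving s = 7.4837.
Then shape1 = μs = 0.76×7.4837 = 5.69 and shape2 = (1−μ)s = 0.24×7.4837 = 1.80.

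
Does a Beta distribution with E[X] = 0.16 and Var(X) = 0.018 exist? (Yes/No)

Yes

The Beta variance bound is σ² < μ(1−μ).
Here μ(1−μ) = 0.16×0.84 = 0.1344, and 0.018 < 0.1344.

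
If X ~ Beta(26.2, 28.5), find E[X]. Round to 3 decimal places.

E[X] = α/(α+β) = 26.2/54.7 = 0.479.

0.479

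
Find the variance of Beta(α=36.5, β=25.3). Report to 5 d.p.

0.00385

μ = 36.5/61.8 = 0.590615; Var = μ(1−μ)/(α+β+1) = 0.2417889/62.8 = 0.00385.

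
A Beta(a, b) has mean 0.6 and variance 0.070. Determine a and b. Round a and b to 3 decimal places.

Let s = a+b. The Beta variance is μ(1−μ)/(s+1).
So s+1 = μ(1−μ)/σ² = (0.6×0.4)/0.070 = 0.24/0.070 = 3.4286, giving s = 2.4286.
Then a = μs = 0.6×2.4286 = 1.457 and b = (1−μ)s = 0.4×2.4286 = 0.971.

a = 1.457, b = 0.971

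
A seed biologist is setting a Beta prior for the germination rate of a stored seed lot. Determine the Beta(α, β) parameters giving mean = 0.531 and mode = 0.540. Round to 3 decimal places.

α = 4.720, β = 4.169

With s = α+β: μ = α/s and mode = (α−1)/(s−2). Eliminating α = μs,
μs − 1 = m(s−2) ⇒ s(μ−m) = 1−2m ⇒ s = -0.080/-0.009 = 8.8889.
So α = μs = 4.720, β = (1−μ)s = 4.169.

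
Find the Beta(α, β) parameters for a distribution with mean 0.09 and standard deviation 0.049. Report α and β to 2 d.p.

α = 2.98, β = 30.13

First σ² = 0.002401. Setting α = μn, β = (1−μ)n with n = α+β,
μ(1−μ)/(n+1) = 0.002401 ⇒ n+1 = 0.0819/0.002401 = 34.1108 ⇒ n = 33.1108.
Hence α = 0.09×33.1108 = 2.98, β = 0.91×33.1108 = 30.13.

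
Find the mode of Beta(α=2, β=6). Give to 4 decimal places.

The density x^(α−1)(1−x)^(β−1) is maximised at (α−1)/(α+β−2) = 1/6 = 0.1667.

0.1667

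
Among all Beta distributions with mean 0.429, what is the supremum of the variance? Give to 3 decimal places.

Var = μ(1−μ)/(α+β+1), which approaches μ(1−μ) as α+β → 0.
So the supremum is μ(1−μ) = 0.429×0.571 = 0.245.

0.245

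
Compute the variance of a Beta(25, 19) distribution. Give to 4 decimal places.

α+β = 44 and αβ = 475, so Var = αβ/[(α+β)²(α+β+1)] = 475/87120 = 0.0055.

0.0055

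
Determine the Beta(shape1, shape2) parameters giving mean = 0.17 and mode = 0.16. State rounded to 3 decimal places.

With s = shape1+shape2: μ = shape1/s and mode = (shape1−1)/(s−2). Eliminating shape1 = μs,
μs − 1 = m(s−2) ⇒ s(μ−m) = 1−2m ⇒ s = 0.68/0.01 = 68.0000.
So shape1 = μs = 11.560, shape2 = (1−μ)s = 56.440.

shape1 = 11.560, shape2 = 56.440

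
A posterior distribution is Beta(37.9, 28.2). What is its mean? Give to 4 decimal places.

0.5734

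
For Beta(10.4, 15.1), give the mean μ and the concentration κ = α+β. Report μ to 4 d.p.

μ = 0.4078, κ = 25.5

κ = α+β = 10.4+15.1 = 25.5; μ = α/κ = 10.4/25.5 = 0.4078.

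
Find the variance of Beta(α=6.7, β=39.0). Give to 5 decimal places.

α+β = 45.7 and αβ = 261.30, so Var = αβ/[(α+β)²(α+β+1)] = 261.30/97532.483 = 0.00268.

0.00268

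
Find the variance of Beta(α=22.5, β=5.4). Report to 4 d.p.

α+β = 27.9 and αβ = 121.50, so Var = αβ/[(α+β)²(α+β+1)] = 121.50/22496.049 = 0.0054.

0.0054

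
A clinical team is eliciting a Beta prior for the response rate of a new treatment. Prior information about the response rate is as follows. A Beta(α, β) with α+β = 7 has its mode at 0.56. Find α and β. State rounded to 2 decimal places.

α = 3.80, β = 3.20

Since the density peak of Beta(α,β) is at (α−1)/(α+β−2),
α = 1 + 0.56(7−2) = 3.80 and β = 7 − 3.80 = 3.20.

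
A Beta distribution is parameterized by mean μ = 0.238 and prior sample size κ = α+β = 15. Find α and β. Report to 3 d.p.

α = 3.570, β = 11.430

α = μκ = 0.238×15 = 3.570 and β = (1−μ)κ = 0.762×15 = 11.430.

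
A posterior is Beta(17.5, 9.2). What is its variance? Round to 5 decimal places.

Var = αβ/[(α+β)²(α+β+1)] = (17.5×9.2)/(26.7²×27.7) = 161.00/19747.053 = 0.00815.

0.00815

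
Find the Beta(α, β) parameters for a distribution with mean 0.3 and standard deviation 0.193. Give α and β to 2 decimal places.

α = 1.39, β = 3.25

Variance = 0.193² = 0.037249. The moment-matching identity α+β = μ(1−μ)/Var − 1 gives
α+β = 0.21/0.037249 − 1 = 4.6377, so α = μ·4.6377 = 1.39 and β = (1−μ)·4.6377 = 3.25.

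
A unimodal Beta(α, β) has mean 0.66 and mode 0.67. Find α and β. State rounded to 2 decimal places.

α = 22.44, β = 11.56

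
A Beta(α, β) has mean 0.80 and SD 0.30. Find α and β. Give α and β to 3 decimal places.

α = 0.622, β = 0.156

Variance = 0.30² = 0.0900. The moment-matching identity α+β = μ(1−μ)/Var − 1 gives
α+β = 0.1600/0.0900 − 1 = 0.7778, so α = μ·0.7778 = 0.622 and β = (1−μ)·0.7778 = 0.156.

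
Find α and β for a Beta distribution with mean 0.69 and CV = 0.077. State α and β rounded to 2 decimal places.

σ = CV·μ = 0.077×0.69 = 0.05313, so σ² = 0.002823.
s+1 = μ(1−μ)/σ² = 0.2139/0.002823 = 75.7759, so s = α+β = 74.7759.
α = μs = 51.60, β = (1−μ)s = 23.18.

α = 51.60, β = 23.18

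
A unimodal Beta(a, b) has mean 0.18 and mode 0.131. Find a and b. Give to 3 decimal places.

a = 2.711, b = 12.350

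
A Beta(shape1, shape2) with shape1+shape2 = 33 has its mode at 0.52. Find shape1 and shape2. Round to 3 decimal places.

For shape1,shape2>1 the mode is (shape1−1)/(shape1+shape2−2), so shape1 = mode·(κ−2)+1 = 0.52×31+1 = 17.120.
And shape2 = (1−mode)·(κ−2)+1 = 0.48×31+1 = 15.880.

shape1 = 17.120, shape2 = 15.880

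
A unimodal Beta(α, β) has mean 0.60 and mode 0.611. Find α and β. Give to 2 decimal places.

α = 12.11, β = 8.07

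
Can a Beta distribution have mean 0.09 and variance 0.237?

No

For any Beta, Var(X) < E[X]·(1−E[X]).
Here μ(1−μ) = 0.09×0.91 = 0.0819, and 0.237 ≥ 0.0819.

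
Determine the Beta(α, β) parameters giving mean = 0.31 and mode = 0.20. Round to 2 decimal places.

α = 1.69, β = 3.76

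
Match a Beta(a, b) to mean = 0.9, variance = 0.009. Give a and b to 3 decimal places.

a = 8.100, b = 0.900

By moment matching, a+b = μ(1−μ)/σ² − 1 = (0.9·0.1)/0.009 − 1 = 10.0000 − 1 = 9.0000.
Since a/(a+b) = μ, a = 0.9·9.0000 = 8.100 and b = 0.1·9.0000 = 0.900.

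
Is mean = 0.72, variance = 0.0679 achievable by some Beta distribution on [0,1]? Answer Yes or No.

Yes

For any Beta, Var(X) < E[X]·(1−E[X]).
Here μ(1−μ) = 0.72×0.28 = 0.2016, and 0.0679 < 0.2016.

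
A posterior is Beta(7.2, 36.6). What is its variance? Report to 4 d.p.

0.0031

μ = 7.2/43.8 = 0.164384; Var = μ(1−μ)/(α+β+1) = 0.1373616/44.8 = 0.0031.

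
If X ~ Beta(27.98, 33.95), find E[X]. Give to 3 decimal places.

E[X] = α/(α+β) = 27.98/61.93 = 0.452.

0.452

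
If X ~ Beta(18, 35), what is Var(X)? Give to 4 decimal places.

μ = 18/53 = 0.339623; Var = μ(1−μ)/(α+β+1) = 0.2242791/54 = 0.0042.

0.0042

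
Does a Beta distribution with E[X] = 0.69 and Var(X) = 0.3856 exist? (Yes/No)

A Beta with mean μ has variance μ(1−μ)/(α+β+1) < μ(1−μ).
Here μ(1−μ) = 0.69×0.31 = 0.2139, and 0.3856 ≥ 0.2139.

No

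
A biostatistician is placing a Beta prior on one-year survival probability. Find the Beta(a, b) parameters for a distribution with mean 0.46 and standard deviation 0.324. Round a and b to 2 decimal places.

a = 0.63, b = 0.74

First σ² = 0.104976. Setting a = μn, b = (1−μ)n with n = a+b,
μ(1−μ)/(n+1) = 0.104976 ⇒ n+1 = 0.2484/0.104976 = 2.3663 ⇒ n = 1.3663.
Hence a = 0.46×1.3663 = 0.63, b = 0.54×1.3663 = 0.74.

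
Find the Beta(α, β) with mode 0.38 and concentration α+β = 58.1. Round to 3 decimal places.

For α,β>1 the mode is (α−1)/(α+β−2), so α = mode·(κ−2)+1 = 0.38×56.1+1 = 22.318.
And β = (1−mode)·(κ−2)+1 = 0.62×56.1+1 = 35.782.

α = 22.318, β = 35.782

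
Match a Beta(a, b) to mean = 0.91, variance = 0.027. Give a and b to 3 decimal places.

a = 1.850, b = 0.183

Write ν = a+b; then a = μν and Var = μ(1−μ)/(ν+1).
ν = μ(1−μ)/Var − 1 = 0.0819/0.027 − 1 = 2.0333.
a = 0.91·2.0333 = 1.850, b = 0.09·2.0333 = 0.183.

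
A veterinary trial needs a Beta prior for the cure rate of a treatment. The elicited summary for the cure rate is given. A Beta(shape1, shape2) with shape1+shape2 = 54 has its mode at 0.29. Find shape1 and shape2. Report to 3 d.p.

shape1 = 16.080, shape2 = 37.920

Since the density peak of Beta(shape1,shape2) is at (shape1−1)/(shape1+shape2−2),
shape1 = 1 + 0.29(54−2) = 16.080 and shape2 = 54 − 16.080 = 37.920.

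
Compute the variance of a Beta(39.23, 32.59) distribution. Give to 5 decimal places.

μ = 39.23/71.82 = 0.546227; Var = μ(1−μ)/(α+β+1) = 0.2478631/72.82 = 0.00340.

0.00340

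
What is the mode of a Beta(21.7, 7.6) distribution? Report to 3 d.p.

With α,β > 1, mode = (α−1)/(α+β−2) = 20.7/27.3 = 0.758.

0.758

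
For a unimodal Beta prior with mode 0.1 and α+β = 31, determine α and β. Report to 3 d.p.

α = 3.900, β = 27.100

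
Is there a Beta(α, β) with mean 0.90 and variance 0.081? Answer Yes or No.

Yes

For any Beta, Var(X) < E[X]·(1−E[X]).
Here μ(1−μ) = 0.90×0.10 = 0.0900, and 0.081 < 0.0900.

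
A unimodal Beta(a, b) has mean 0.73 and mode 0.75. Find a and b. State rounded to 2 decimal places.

a = 18.25, b = 6.75

With s = a+b: μ = a/s and mode = (a−1)/(s−2). Eliminating a = μs,
μs − 1 = m(s−2) ⇒ s(μ−m) = 1−2m ⇒ s = -0.50/-0.02 = 25.0000.
So a = μs = 18.25, b = (1−μ)s = 6.75.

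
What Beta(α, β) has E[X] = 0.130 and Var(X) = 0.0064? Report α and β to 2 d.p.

By moment matching, α+β = μ(1−μ)/σ² − 1 = (0.130·0.870)/0.0064 − 1 = 17.6719 − 1 = 16.6719.
Since α/(α+β) = μ, α = 0.130·16.6719 = 2.17 and β = 0.870·16.6719 = 14.50.

α = 2.17, β = 14.50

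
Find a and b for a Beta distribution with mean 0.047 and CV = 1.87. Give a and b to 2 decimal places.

a = 0.23, b = 4.57

Var = (CV·μ)² = (1.87×0.047)² = 0.007725.
a+b = μ(1−μ)/Var − 1 = 0.044791/0.007725 − 1 = 4.7984.
Thus a = 0.047·4.7984 = 0.23 and b = 0.953·4.7984 = 4.57.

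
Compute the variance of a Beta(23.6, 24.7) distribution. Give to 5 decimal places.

0.00507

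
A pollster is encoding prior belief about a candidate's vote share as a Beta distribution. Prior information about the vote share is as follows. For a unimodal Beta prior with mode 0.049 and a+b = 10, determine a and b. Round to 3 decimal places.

Since the density peak of Beta(a,b) is at (a−1)/(a+b−2),
a = 1 + 0.049(10−2) = 1.392 and b = 10 − 1.392 = 8.608.

a = 1.392, b = 8.608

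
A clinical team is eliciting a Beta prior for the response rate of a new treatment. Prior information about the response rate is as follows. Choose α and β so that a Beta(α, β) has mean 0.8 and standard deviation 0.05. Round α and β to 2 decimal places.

α = 50.40, β = 12.60

Variance = 0.05² = 0.0025. The moment-matching identity α+β = μ(1−μ)/Var − 1 gives
α+β = 0.16/0.0025 − 1 = 63.0000, so α = μ·63.0000 = 50.40 and β = (1−μ)·63.0000 = 12.60.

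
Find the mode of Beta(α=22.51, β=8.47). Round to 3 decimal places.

0.742

The density x^(α−1)(1−x)^(β−1) is maximised at (α−1)/(α+β−2) = 21.51/28.98 = 0.742.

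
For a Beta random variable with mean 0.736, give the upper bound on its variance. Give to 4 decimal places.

Var = μ(1−μ)/(α+β+1), which approaches μ(1−μ) as α+β → 0.
So the supremum is μ(1−μ) = 0.736×0.264 = 0.1943.

0.1943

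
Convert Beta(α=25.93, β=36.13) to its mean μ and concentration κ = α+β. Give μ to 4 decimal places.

μ = 0.4178, κ = 62.06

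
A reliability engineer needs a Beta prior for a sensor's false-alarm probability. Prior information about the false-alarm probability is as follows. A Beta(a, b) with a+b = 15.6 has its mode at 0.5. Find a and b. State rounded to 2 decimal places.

Mode = (a−1)/(κ−2) with κ = a+b, so a−1 = 0.5·13.6 = 6.80.
a = 7.80; b = κ − a = 7.80.

a = 7.80, b = 7.80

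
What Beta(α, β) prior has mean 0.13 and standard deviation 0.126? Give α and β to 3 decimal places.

σ² = 0.126² = 0.015876.
With s = α+β, Var = μ(1−μ)/(s+1), so s+1 = (0.13×0.87)/0.015876 = 7.1240 and s = 6.1240.
α = μs = 0.796, β = (1−μ)s = 5.328.

α = 0.796, β = 5.328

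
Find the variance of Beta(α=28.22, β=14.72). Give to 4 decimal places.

Var = αβ/[(α+β)²(α+β+1)] = (28.22×14.72)/(42.94²×43.94) = 415.3984/81018.487784 = 0.0051.

0.0051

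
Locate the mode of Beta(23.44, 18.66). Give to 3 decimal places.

The density x^(α−1)(1−x)^(β−1) is maximised at (α−1)/(α+β−2) = 22.44/40.10 = 0.560.

0.560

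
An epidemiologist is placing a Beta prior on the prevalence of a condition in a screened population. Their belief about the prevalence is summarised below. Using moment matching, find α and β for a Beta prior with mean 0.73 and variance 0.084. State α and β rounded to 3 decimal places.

α = 0.983, β = 0.364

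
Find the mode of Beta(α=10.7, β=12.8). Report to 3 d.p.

0.451

The density x^(α−1)(1−x)^(β−1) is maximised at (α−1)/(α+β−2) = 9.7/21.5 = 0.451.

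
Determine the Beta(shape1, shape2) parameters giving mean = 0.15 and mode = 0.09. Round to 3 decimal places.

With s = shape1+shape2: μ = shape1/s and mode = (shape1−1)/(s−2). Eliminating shape1 = μs,
μs − 1 = m(s−2) ⇒ s(μ−m) = 1−2m ⇒ s = 0.82/0.06 = 13.6667.
So shape1 = μs = 2.050, shape2 = (1−μ)s = 11.617.

shape1 = 2.050, shape2 = 11.617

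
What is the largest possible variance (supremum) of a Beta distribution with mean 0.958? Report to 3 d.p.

0.040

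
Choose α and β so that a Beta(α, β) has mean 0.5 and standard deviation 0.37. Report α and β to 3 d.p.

α = 0.413, β = 0.413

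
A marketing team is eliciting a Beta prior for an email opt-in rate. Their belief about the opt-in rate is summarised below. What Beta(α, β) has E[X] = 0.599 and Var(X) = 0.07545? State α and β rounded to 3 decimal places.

Let s = α+β. The Beta variance is μ(1−μ)/(s+1).
So s+1 = μ(1−μ)/σ² = (0.599×0.401)/0.07545 = 0.240199/0.07545 = 3.1836, giving s = 2.1836.
Then α = μs = 0.599×2.1836 = 1.308 and β = (1−μ)s = 0.401×2.1836 = 0.876.

α = 1.308, β = 0.876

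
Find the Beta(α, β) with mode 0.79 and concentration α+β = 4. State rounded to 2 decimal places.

α = 2.58, β = 1.42

Mode = (α−1)/(κ−2) with κ = α+β, so α−1 = 0.79·2 = 1.58.
α = 2.58; β = κ − α = 1.42.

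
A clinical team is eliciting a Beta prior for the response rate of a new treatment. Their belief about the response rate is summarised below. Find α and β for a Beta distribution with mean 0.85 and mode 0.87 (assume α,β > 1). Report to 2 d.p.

α = 31.45, β = 5.55

Let s = α+β. Mean gives α = μs = 0.85s; mode gives (α−1)/(s−2) = 0.87.
Substituting: 0.85s − 1 = 0.87(s−2) = 0.87s − 1.74, so -0.02s = -0.74 and s = 37.0000.
Then α = 0.85×37.0000 = 31.45 and β = s−α = 5.55.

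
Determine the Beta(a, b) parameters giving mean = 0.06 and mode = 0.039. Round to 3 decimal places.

Let s = a+b. Mean gives a = μs = 0.06s; mode gives (a−1)/(s−2) = 0.039.
Substituting: 0.06s − 1 = 0.039(s−2) = 0.039s − 0.078, so 0.021s = 0.922 and s = 43.9048.
Then a = 0.06×43.9048 = 2.634 and b = s−a = 41.270.

a = 2.634, b = 41.270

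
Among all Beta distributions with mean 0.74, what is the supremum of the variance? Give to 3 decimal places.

Var = μ(1−μ)/(α+β+1), which approaches μ(1−μ) as α+β → 0.
So the supremum is μ(1−μ) = 0.74×0.26 = 0.192.

0.192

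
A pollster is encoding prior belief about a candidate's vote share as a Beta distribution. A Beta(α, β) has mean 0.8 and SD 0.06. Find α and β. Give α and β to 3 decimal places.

σ² = 0.06² = 0.0036.
With s = α+β, Var = μ(1−μ)/(s+1), so s+1 = (0.8×0.2)/0.0036 = 44.4444 and s = 43.4444.
α = μs = 34.756, β = (1−μ)s = 8.689.

α = 34.756, β = 8.689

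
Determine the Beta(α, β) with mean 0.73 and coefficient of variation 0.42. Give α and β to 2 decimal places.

Var = (CV·μ)² = (0.42×0.73)² = 0.094004.
α+β = μ(1−μ)/Var − 1 = 0.1971/0.094004 − 1 = 1.0967.
Thus α = 0.73·1.0967 = 0.80 and β = 0.27·1.0967 = 0.30.

α = 0.80, β = 0.30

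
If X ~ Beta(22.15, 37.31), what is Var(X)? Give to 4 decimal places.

0.0039

Var = αβ/[(α+β)²(α+β+1)] = (22.15×37.31)/(59.46²×60.46) = 826.4165/213755.822136 = 0.0039.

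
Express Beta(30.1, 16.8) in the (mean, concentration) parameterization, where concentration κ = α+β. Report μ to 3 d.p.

κ = α+β = 30.1+16.8 = 46.9; μ = α/κ = 30.1/46.9 = 0.642.

μ = 0.642, κ = 46.9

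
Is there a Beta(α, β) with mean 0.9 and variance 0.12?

No

A Beta with mean μ has variance μ(1−μ)/(α+β+1) < μ(1−μ).
Here μ(1−μ) = 0.9×0.1 = 0.09, and 0.12 ≥ 0.09.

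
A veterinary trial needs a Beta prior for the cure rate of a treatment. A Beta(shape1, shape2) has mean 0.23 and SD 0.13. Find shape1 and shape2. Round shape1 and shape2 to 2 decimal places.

shape1 = 2.18, shape2 = 7.30

Variance = 0.13² = 0.0169. The moment-matching identity shape1+shape2 = μ(1−μ)/Var − 1 gives
shape1+shape2 = 0.1771/0.0169 − 1 = 9.4793, so shape1 = μ·9.4793 = 2.18 and shape2 = (1−μ)·9.4793 = 7.30.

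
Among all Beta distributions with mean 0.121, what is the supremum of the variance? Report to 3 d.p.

0.106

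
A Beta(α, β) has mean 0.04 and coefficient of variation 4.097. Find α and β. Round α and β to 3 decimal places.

α = 0.017, β = 0.413

σ = CV·μ = 4.097×0.04 = 0.16388, so σ² = 0.026857.
s+1 = μ(1−μ)/σ² = 0.0384/0.026857 = 1.4298, so s = α+β = 0.4298.
α = μs = 0.017, β = (1−μ)s = 0.413.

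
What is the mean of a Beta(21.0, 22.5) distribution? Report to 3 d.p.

0.483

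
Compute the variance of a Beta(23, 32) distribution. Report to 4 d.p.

α+β = 55 and αβ = 736, so Var = αβ/[(α+β)²(α+β+1)] = 736/169400 = 0.0043.

0.0043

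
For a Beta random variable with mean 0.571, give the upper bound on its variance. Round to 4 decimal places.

Var = μ(1−μ)/(α+β+1), which approaches μ(1−μ) as α+β → 0.
So the supremum is μ(1−μ) = 0.571×0.429 = 0.2450.

0.2450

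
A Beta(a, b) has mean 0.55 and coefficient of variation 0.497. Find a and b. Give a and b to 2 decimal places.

Var = (CV·μ)² = (0.497×0.55)² = 0.074720.
a+b = μ(1−μ)/Var − 1 = 0.2475/0.074720 − 1 = 2.3124.
Thus a = 0.55·2.3124 = 1.27 and b = 0.45·2.3124 = 1.04.

a = 1.27, b = 1.04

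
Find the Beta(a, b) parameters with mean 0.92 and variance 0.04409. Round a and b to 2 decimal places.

a = 0.62, b = 0.05

Write ν = a+b; then a = μν and Var = μ(1−μ)/(ν+1).
ν = μ(1−μ)/Var − 1 = 0.0736/0.04409 − 1 = 0.6693.
a = 0.92·0.6693 = 0.62, b = 0.08·0.6693 = 0.05.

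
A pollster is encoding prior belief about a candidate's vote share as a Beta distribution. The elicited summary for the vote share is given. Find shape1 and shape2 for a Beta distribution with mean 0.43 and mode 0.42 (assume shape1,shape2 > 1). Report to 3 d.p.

shape1 = 6.880, shape2 = 9.120

With s = shape1+shape2: μ = shape1/s and mode = (shape1−1)/(s−2). Eliminating shape1 = μs,
μs − 1 = m(s−2) ⇒ s(μ−m) = 1−2m ⇒ s = 0.16/0.01 = 16.0000.
So shape1 = μs = 6.880, shape2 = (1−μ)s = 9.120.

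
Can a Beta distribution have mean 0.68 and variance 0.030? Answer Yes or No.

The Beta variance bound is σ² < μ(1−μ).
Here μ(1−μ) = 0.68×0.32 = 0.2176, and 0.030 < 0.2176.

Yes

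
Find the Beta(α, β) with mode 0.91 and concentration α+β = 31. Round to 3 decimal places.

Mode = (α−1)/(κ−2) with κ = α+β, so α−1 = 0.91·29 = 26.390.
α = 27.390; β = κ − α = 3.610.

α = 27.390, β = 3.610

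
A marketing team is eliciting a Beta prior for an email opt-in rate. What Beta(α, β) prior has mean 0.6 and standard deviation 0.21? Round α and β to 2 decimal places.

α = 2.67, β = 1.78

Variance = 0.21² = 0.0441. The moment-matching identity α+β = μ(1−μ)/Var − 1 gives
α+β = 0.24/0.0441 − 1 = 4.4422, so α = μ·4.4422 = 2.67 and β = (1−μ)·4.4422 = 1.78.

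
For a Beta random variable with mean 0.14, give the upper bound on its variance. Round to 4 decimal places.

0.1204

Var = μ(1−μ)/(α+β+1), which approaches μ(1−μ) as α+β → 0.
So the supremum is μ(1−μ) = 0.14×0.86 = 0.1204.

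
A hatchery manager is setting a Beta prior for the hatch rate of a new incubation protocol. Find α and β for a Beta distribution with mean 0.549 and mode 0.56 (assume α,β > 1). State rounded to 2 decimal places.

Let s = α+β. Mean gives α = μs = 0.549s; mode gives (α−1)/(s−2) = 0.56.
Substituting: 0.549s − 1 = 0.56(s−2) = 0.56s − 1.12, so -0.011s = -0.12 and s = 10.9091.
Then α = 0.549×10.9091 = 5.99 and β = s−α = 4.92.

α = 5.99, β = 4.92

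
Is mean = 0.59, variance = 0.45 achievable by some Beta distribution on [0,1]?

No

The Beta variance bound is σ² < μ(1−μ).
Here μ(1−μ) = 0.59×0.41 = 0.2419, and 0.45 ≥ 0.2419.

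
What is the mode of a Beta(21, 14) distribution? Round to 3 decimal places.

0.606

The density x^(α−1)(1−x)^(β−1) is maximised at (α−1)/(α+β−2) = 20/33 = 0.606.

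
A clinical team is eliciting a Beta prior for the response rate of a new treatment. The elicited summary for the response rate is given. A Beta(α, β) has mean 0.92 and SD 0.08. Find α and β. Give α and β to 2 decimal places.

Variance = 0.08² = 0.0064. The moment-matching identity α+β = μ(1−μ)/Var − 1 gives
α+β = 0.0736/0.0064 − 1 = 10.5000, so α = μ·10.5000 = 9.66 and β = (1−μ)·10.5000 = 0.84.

α = 9.66, β = 0.84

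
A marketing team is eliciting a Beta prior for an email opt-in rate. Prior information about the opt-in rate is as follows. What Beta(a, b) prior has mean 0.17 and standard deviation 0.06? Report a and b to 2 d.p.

First σ² = 0.0036. Setting a = μn, b = (1−μ)n with n = a+b,
μ(1−μ)/(n+1) = 0.0036 ⇒ n+1 = 0.1411/0.0036 = 39.1944 ⇒ n = 38.1944.
Hence a = 0.17×38.1944 = 6.49, b = 0.83×38.1944 = 31.70.

a = 6.49, b = 31.70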